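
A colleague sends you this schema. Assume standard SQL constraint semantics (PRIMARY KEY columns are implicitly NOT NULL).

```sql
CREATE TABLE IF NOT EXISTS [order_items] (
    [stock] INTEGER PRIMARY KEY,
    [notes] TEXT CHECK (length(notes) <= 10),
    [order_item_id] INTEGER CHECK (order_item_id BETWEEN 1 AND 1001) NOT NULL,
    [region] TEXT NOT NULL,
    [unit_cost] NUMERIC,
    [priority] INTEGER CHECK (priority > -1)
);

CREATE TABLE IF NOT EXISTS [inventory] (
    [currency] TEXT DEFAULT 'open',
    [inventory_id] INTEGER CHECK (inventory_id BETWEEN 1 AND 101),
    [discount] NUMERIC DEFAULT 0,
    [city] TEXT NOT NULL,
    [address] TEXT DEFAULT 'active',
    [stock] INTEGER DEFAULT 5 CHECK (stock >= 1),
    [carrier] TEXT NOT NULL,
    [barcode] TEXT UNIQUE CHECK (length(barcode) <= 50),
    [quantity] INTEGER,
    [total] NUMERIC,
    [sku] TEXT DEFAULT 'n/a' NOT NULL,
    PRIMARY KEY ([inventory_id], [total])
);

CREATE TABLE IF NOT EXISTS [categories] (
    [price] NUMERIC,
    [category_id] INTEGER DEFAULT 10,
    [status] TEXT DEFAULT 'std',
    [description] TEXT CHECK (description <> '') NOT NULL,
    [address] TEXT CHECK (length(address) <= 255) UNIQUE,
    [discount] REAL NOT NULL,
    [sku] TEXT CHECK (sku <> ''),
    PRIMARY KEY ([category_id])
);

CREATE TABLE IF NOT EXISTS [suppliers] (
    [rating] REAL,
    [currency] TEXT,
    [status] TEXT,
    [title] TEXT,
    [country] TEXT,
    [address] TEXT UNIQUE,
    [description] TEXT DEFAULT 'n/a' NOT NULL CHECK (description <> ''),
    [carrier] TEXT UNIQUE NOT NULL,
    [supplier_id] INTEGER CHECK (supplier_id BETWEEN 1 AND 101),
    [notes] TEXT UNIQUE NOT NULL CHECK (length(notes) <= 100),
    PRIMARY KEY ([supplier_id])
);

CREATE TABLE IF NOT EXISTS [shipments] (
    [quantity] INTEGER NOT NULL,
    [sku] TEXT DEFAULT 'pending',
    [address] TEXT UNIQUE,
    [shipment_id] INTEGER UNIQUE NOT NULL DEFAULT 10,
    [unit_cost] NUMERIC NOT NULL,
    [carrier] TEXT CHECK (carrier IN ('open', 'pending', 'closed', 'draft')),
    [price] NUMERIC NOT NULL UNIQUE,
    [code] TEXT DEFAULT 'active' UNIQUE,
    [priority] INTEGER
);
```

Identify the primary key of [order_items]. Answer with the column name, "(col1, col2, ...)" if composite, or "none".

stock is declared PRIMARY KEY inline on the column.

stock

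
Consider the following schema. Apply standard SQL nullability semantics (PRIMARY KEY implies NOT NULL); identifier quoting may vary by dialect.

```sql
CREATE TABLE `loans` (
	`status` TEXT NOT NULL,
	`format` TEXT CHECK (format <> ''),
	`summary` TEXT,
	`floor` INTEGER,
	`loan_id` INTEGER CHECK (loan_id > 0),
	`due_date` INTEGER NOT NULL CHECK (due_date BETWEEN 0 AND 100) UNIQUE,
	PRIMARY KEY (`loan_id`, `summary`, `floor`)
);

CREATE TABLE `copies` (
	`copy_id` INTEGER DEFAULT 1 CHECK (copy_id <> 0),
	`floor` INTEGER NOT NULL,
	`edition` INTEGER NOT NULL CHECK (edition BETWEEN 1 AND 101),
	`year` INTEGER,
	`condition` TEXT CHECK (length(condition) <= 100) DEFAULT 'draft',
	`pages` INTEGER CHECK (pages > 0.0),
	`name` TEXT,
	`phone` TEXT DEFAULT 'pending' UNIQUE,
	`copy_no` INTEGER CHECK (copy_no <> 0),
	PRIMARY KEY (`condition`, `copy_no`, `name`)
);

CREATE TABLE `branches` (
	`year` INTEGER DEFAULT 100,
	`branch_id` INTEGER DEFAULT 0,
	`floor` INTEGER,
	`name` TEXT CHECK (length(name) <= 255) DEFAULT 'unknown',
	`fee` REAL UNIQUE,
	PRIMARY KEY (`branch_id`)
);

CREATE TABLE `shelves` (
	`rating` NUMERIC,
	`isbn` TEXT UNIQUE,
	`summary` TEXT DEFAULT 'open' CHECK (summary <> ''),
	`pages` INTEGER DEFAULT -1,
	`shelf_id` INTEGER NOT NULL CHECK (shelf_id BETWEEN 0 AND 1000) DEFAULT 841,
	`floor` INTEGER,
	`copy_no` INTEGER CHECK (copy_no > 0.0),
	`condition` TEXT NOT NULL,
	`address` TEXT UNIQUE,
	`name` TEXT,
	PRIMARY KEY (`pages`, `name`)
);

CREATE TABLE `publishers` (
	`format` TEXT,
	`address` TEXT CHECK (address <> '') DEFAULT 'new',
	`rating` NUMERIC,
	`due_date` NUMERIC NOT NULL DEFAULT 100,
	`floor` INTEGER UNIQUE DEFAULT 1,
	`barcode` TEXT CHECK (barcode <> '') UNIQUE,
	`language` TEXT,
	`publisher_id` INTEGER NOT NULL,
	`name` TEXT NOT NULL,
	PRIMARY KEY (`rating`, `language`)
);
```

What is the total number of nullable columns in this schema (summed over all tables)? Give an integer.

loans: 1 nullable (format — PK (loan_id, summary, floor) and explicit NOT NULL columns excluded).
copies: 4 nullable (copy_id, year, pages, phone — PK (condition, copy_no, name) and explicit NOT NULL columns excluded).
branches: 4 nullable (year, floor, name, fee — PK (branch_id) and explicit NOT NULL columns excluded).
shelves: 6 nullable (rating, isbn, summary, floor, copy_no, address — PK (pages, name) and explicit NOT NULL columns excluded).
publishers: 4 nullable (format, address, floor, barcode — PK (rating, language) and explicit NOT NULL columns excluded).
Total: 1 + 4 + 4 + 6 + 4 = 19.

19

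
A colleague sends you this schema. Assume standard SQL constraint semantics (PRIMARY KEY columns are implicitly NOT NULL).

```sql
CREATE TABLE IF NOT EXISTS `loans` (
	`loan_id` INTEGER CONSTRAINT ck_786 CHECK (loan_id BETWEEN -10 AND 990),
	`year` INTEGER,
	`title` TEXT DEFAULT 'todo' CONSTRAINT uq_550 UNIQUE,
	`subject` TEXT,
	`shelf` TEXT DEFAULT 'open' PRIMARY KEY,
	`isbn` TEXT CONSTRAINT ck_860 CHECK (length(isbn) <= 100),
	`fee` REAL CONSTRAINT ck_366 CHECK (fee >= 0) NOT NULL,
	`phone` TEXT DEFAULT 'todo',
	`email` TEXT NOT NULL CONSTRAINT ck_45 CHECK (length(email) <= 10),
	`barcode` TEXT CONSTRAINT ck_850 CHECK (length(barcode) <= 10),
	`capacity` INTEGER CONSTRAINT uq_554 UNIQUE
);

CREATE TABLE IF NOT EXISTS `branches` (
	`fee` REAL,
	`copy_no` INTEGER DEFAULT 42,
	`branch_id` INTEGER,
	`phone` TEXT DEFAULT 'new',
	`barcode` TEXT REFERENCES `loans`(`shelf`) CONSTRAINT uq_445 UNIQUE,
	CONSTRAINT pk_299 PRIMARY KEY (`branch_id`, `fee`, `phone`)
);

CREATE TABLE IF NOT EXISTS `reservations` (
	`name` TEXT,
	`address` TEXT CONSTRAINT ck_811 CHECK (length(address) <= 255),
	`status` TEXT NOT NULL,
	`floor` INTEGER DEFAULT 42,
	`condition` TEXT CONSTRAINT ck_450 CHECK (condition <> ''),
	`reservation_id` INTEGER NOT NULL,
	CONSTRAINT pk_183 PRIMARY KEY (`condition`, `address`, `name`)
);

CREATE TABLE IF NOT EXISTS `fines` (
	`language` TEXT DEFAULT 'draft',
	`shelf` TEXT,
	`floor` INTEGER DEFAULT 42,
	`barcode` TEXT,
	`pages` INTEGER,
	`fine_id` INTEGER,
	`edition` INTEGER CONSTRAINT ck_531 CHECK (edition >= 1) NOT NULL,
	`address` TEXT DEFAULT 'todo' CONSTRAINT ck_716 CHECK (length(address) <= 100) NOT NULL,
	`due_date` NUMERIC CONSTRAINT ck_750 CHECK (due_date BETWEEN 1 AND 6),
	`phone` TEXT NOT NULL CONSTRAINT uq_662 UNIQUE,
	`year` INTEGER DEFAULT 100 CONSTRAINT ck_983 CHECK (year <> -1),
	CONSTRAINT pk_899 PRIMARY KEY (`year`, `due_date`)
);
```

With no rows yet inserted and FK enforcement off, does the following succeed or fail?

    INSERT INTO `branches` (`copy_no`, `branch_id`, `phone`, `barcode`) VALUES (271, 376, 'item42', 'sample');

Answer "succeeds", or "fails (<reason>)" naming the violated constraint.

fails (NOT NULL on fee)

fee is omitted from the column list and has no DEFAULT, so it would receive NULL.
But fee is part of the PRIMARY KEY (implied NOT NULL).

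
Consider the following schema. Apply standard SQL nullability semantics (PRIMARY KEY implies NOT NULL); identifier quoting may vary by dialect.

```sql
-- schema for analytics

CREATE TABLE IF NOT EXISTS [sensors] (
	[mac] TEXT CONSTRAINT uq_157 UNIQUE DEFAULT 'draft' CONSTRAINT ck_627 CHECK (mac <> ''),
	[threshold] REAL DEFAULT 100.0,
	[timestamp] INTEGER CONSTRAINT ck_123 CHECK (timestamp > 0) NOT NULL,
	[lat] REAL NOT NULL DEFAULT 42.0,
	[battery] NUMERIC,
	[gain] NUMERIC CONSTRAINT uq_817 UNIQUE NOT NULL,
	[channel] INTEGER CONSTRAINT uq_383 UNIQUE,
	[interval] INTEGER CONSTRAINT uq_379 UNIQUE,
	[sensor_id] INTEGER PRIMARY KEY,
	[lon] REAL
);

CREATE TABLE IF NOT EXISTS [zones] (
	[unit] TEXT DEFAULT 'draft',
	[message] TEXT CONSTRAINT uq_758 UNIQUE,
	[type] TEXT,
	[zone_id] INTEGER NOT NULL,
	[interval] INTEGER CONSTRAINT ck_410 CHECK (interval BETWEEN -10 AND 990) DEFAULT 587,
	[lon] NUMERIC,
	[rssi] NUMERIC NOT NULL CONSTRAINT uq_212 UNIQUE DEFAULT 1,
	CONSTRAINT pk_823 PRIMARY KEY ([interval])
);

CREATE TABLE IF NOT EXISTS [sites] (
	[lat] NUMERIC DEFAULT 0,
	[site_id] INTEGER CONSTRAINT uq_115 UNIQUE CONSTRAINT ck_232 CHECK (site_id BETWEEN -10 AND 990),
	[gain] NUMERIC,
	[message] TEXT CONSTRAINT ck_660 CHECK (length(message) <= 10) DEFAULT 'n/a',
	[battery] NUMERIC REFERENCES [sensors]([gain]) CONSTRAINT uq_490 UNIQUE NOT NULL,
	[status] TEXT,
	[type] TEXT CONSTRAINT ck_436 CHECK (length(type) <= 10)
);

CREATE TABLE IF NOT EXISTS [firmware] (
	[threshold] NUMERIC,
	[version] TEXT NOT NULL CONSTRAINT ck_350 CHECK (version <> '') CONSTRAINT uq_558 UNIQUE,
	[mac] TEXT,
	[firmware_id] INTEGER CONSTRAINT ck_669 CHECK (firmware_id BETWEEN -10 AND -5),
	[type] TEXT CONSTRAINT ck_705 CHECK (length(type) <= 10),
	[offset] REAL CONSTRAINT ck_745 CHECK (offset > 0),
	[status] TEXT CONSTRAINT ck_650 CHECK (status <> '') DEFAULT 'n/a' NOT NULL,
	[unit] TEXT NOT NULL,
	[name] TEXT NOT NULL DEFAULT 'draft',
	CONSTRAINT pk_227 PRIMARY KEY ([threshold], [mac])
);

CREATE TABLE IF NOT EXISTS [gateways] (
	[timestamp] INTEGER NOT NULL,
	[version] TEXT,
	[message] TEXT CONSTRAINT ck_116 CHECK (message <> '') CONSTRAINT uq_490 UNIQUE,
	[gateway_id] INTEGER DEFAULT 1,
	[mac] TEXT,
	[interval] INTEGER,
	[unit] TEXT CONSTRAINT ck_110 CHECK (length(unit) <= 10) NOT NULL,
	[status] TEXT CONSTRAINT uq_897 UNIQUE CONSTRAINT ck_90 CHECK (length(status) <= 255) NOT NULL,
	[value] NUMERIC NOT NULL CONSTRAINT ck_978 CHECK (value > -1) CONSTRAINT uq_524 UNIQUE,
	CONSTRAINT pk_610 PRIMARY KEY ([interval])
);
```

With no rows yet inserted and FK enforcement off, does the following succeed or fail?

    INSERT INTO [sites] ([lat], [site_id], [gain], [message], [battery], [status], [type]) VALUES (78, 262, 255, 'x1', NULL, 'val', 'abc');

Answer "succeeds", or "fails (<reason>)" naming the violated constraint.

battery is explicitly set to NULL, but battery is declared NOT NULL.

fails (NOT NULL on battery)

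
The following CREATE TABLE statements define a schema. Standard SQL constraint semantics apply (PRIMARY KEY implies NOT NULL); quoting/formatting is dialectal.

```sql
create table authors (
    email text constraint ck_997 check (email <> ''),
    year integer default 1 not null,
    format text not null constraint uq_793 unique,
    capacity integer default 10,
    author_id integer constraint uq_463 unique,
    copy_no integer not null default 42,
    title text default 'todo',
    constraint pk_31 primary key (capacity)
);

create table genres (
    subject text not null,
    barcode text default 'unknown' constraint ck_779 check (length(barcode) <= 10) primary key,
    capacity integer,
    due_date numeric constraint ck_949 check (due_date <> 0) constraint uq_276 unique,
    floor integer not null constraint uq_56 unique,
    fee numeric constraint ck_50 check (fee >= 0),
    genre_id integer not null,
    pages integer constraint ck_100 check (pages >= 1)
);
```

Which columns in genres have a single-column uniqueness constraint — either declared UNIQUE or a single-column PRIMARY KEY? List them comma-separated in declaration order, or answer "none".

barcode, due_date, floor

- subject: no UNIQUE or single-column PK constraint.
- barcode: single-column PRIMARY KEY → unique.
- capacity: no UNIQUE or single-column PK constraint.
- due_date: declared UNIQUE → unique.
- floor: declared UNIQUE → unique.
- fee: no UNIQUE or single-column PK constraint.
- genre_id: no UNIQUE or single-column PK constraint.
- pages: no UNIQUE or single-column PK constraint.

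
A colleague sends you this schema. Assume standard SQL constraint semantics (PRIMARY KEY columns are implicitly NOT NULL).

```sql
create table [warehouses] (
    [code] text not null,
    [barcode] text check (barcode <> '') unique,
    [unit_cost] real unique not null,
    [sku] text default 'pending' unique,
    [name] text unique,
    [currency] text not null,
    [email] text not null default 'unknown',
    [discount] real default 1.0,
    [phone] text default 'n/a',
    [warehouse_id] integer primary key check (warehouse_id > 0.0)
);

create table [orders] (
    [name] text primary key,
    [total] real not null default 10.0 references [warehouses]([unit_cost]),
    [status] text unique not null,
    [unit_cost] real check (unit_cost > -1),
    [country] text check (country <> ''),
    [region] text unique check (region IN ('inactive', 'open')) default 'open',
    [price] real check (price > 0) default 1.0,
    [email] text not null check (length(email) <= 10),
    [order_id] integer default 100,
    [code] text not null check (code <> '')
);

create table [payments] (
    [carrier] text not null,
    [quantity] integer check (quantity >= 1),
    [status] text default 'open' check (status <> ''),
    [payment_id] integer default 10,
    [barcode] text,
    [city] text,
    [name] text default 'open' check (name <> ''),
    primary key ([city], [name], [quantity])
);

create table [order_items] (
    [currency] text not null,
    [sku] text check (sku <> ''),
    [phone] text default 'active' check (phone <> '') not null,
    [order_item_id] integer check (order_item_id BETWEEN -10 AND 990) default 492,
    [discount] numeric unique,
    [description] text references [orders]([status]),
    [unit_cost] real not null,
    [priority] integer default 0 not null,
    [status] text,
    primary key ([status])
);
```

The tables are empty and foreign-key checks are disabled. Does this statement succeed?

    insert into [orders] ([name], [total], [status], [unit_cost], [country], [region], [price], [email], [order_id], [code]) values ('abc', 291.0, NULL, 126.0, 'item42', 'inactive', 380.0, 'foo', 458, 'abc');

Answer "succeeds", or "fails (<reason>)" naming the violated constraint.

fails (NOT NULL on status)

status is explicitly set to NULL, but status is declared NOT NULL.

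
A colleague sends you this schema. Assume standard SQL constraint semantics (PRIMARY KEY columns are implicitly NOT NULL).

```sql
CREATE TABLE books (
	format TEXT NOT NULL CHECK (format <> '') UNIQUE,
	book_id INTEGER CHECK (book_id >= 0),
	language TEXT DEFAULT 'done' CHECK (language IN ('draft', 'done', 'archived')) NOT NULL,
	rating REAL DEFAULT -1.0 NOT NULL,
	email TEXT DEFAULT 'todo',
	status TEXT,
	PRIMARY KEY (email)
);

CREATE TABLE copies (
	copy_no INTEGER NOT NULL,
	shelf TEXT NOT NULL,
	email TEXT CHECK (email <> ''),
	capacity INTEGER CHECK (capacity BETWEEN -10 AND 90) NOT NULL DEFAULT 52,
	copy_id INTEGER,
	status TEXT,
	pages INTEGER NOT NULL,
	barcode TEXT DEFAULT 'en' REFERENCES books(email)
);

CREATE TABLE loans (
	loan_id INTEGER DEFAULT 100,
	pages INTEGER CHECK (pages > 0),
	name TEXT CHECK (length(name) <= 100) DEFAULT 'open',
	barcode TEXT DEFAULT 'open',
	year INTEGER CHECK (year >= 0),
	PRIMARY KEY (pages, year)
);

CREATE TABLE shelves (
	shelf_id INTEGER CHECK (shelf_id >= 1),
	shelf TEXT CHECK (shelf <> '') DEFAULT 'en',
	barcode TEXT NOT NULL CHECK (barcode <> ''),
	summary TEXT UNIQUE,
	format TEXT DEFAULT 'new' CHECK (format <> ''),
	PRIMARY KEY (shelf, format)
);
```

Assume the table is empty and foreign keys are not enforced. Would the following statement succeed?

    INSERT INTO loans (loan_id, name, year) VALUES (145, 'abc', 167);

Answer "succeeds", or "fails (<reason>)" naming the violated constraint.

pages is omitted from the column list and has no DEFAULT, so it would receive NULL.
But pages is part of the PRIMARY KEY (implied NOT NULL).

fails (NOT NULL on pages)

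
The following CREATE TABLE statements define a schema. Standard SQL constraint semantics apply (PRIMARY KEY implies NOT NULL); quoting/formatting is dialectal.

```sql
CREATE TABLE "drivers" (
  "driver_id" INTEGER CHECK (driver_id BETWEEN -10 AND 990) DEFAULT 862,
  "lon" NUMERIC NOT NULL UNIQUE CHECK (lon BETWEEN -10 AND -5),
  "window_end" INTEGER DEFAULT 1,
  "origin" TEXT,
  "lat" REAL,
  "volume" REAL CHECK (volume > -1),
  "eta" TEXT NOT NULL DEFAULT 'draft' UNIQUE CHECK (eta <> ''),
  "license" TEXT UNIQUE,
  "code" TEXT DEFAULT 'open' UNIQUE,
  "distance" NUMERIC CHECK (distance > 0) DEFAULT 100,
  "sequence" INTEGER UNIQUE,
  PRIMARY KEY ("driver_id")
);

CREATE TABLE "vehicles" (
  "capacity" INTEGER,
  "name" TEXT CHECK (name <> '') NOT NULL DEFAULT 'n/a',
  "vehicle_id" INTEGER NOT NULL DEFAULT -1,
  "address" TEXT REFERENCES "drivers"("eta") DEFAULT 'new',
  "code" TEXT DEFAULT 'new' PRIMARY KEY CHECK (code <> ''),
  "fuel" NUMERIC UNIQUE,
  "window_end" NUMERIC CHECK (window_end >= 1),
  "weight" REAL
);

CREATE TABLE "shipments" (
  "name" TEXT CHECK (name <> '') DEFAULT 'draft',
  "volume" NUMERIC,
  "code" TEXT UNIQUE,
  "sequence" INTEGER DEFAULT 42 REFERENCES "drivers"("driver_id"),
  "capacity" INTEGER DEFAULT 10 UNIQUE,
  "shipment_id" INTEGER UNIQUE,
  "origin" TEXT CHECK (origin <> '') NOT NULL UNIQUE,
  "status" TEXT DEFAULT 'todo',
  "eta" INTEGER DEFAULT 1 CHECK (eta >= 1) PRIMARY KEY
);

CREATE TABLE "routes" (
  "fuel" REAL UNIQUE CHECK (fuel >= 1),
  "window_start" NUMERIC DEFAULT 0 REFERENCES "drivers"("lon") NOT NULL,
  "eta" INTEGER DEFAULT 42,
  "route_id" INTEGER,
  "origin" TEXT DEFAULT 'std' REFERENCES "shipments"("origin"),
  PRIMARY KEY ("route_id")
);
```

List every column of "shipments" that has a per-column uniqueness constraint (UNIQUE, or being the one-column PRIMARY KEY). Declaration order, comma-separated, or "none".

- name: no UNIQUE or single-column PK constraint.
- volume: no UNIQUE or single-column PK constraint.
- code: declared UNIQUE → unique.
- sequence: no UNIQUE or single-column PK constraint.
- capacity: declared UNIQUE → unique.
- shipment_id: declared UNIQUE → unique.
- origin: declared UNIQUE → unique.
- status: no UNIQUE or single-column PK constraint.
- eta: single-column PRIMARY KEY → unique.

code, capacity, shipment_id, origin, eta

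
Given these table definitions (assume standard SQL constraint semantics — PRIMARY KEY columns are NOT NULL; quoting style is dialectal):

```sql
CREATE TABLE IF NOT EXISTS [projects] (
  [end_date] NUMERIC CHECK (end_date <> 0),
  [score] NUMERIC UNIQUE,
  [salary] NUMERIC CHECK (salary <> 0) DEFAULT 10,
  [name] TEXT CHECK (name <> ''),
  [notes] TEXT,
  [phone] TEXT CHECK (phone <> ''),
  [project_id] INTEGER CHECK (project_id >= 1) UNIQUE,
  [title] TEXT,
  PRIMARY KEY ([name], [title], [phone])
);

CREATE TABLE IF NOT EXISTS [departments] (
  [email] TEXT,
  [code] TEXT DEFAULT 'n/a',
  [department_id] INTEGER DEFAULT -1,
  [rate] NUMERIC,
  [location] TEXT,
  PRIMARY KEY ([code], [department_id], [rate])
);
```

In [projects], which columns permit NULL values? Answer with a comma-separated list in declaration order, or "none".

end_date, score, salary, notes, project_id

- end_date: CHECK does not forbid NULL (a CHECK constraint passes when its expression is NULL) → nullable.
- score: UNIQUE does not imply NOT NULL → nullable.
- salary: CHECK does not forbid NULL (a CHECK constraint passes when its expression is NULL) → nullable.
- name: part of the PRIMARY KEY, which implies NOT NULL → not nullable.
- notes: no NOT NULL constraint applies → nullable.
- phone: part of the PRIMARY KEY, which implies NOT NULL → not nullable.
- project_id: CHECK does not forbid NULL (a CHECK constraint passes when its expression is NULL) → nullable.
- title: part of the PRIMARY KEY, which implies NOT NULL → not nullable.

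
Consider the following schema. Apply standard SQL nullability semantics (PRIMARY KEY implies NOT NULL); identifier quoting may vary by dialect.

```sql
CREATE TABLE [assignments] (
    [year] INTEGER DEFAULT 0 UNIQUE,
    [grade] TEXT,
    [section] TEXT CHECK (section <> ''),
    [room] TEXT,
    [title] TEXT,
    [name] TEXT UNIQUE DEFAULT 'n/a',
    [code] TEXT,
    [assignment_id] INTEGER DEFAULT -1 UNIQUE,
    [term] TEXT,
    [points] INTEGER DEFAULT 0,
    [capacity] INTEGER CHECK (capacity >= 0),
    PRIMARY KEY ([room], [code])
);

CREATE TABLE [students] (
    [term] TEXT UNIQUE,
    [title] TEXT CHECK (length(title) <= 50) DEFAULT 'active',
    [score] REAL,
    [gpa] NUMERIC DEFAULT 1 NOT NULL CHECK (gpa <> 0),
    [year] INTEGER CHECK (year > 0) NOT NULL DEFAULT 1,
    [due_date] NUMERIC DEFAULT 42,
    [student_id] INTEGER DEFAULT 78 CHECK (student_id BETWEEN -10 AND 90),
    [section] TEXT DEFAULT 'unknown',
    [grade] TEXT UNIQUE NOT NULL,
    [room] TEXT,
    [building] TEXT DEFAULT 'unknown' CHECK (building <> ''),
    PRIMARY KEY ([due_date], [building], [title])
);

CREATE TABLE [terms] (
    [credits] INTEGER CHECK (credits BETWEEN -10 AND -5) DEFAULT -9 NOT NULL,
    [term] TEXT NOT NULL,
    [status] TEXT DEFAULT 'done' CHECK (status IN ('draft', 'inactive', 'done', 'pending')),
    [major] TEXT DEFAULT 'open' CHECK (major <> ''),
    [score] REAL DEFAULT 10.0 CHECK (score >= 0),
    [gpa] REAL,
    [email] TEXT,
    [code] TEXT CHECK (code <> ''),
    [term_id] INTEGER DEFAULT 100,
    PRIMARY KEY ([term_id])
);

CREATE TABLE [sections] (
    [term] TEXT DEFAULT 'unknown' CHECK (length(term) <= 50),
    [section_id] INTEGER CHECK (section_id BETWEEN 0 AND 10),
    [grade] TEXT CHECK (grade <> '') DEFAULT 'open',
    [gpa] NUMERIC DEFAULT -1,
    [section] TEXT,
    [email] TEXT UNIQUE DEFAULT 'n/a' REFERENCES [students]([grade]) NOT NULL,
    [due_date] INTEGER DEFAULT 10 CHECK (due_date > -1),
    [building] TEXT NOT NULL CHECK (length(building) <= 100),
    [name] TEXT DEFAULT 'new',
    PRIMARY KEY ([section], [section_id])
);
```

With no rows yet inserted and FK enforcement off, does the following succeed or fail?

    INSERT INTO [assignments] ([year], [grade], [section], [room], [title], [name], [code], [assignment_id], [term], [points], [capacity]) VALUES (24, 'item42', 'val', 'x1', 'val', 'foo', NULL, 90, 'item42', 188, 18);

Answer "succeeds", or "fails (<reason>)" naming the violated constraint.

code is explicitly set to NULL, but code is part of the PRIMARY KEY (implied NOT NULL).

fails (NOT NULL on code)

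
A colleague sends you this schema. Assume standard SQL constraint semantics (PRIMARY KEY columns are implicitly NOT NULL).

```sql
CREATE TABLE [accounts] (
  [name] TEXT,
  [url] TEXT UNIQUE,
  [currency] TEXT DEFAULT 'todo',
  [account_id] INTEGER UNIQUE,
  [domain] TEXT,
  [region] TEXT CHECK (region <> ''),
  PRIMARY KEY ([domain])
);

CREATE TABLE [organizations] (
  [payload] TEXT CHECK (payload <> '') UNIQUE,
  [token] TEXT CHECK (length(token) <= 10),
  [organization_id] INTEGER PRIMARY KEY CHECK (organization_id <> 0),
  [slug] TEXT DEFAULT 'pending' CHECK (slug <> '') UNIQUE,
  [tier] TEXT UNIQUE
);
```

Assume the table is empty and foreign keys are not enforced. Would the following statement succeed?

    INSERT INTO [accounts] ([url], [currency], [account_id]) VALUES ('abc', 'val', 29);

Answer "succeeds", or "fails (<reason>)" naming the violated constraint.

fails (NOT NULL on domain)

domain is omitted from the column list and has no DEFAULT, so it would receive NULL.
But domain is part of the PRIMARY KEY (implied NOT NULL).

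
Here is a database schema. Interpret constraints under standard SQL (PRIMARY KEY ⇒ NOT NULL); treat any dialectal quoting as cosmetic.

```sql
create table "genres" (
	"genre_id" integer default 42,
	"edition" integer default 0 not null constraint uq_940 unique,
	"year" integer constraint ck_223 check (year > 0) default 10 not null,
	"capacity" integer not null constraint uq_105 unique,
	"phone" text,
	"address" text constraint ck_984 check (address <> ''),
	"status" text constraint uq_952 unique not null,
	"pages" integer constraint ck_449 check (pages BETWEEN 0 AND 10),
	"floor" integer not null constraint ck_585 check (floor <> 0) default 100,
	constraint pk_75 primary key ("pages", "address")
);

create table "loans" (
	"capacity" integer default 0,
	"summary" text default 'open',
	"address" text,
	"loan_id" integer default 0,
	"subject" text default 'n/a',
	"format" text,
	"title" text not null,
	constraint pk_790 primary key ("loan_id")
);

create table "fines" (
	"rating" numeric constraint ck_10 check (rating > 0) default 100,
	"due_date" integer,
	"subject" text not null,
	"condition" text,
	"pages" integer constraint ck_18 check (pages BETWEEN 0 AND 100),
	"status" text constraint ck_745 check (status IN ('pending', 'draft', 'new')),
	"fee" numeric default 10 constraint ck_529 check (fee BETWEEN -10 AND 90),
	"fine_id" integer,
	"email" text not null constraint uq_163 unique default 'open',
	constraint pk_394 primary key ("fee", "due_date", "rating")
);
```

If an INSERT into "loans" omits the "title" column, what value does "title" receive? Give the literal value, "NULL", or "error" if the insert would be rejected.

error

title has no DEFAULT clause.
Omitting it would insert NULL, but it is declared NOT NULL, so the INSERT fails.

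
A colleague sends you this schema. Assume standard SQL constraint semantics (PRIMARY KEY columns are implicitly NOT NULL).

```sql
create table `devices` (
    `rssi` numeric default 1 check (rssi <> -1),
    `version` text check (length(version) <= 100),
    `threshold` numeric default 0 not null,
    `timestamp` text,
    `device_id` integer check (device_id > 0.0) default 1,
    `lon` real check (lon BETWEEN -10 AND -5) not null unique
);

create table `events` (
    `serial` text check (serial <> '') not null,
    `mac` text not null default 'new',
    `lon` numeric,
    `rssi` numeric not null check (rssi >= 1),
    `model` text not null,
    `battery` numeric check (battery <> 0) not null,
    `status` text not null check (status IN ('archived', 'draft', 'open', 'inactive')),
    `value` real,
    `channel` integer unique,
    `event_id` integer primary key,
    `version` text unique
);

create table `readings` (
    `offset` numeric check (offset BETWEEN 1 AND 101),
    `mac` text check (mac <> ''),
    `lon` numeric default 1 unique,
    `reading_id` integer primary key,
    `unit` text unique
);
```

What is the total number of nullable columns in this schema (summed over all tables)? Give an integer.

12

devices: 4 nullable (rssi, version, timestamp, device_id — PK none and explicit NOT NULL columns excluded).
events: 4 nullable (lon, value, channel, version — PK (event_id) and explicit NOT NULL columns excluded).
readings: 4 nullable (offset, mac, lon, unit — PK (reading_id) and explicit NOT NULL columns excluded).
Total: 4 + 4 + 4 = 12.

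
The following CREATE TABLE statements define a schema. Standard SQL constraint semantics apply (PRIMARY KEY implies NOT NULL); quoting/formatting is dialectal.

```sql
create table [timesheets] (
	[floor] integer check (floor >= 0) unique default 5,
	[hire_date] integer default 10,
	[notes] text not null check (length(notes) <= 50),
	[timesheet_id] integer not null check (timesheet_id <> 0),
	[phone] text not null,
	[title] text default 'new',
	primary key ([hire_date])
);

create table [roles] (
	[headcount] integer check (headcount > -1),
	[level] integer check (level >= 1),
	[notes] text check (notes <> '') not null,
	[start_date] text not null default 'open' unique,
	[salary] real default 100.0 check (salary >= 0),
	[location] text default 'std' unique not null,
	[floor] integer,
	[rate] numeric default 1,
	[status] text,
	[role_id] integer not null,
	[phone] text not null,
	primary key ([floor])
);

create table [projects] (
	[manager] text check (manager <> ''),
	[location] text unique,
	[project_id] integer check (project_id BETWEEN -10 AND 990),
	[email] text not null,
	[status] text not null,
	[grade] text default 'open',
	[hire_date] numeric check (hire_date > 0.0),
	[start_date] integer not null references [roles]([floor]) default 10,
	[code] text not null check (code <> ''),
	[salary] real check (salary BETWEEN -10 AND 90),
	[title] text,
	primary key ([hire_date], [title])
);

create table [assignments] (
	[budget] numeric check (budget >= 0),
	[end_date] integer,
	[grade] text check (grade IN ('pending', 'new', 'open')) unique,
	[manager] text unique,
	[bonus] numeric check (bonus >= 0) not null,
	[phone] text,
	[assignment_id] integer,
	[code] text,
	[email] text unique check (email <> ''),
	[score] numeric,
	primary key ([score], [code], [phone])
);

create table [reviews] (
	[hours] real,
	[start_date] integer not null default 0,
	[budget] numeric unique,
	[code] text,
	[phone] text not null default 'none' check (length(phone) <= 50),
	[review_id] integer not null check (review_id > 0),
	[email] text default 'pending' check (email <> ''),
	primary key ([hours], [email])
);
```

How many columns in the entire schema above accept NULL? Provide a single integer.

timesheets: 2 nullable (floor, title — PK (hire_date) and explicit NOT NULL columns excluded).
roles: 5 nullable (headcount, level, salary, rate, status — PK (floor) and explicit NOT NULL columns excluded).
projects: 5 nullable (manager, location, project_id, grade, salary — PK (hire_date, title) and explicit NOT NULL columns excluded).
assignments: 6 nullable (budget, end_date, grade, manager, assignment_id, email — PK (score, code, phone) and explicit NOT NULL columns excluded).
reviews: 2 nullable (budget, code — PK (hours, email) and explicit NOT NULL columns excluded).
Total: 2 + 5 + 5 + 6 + 2 = 20.

20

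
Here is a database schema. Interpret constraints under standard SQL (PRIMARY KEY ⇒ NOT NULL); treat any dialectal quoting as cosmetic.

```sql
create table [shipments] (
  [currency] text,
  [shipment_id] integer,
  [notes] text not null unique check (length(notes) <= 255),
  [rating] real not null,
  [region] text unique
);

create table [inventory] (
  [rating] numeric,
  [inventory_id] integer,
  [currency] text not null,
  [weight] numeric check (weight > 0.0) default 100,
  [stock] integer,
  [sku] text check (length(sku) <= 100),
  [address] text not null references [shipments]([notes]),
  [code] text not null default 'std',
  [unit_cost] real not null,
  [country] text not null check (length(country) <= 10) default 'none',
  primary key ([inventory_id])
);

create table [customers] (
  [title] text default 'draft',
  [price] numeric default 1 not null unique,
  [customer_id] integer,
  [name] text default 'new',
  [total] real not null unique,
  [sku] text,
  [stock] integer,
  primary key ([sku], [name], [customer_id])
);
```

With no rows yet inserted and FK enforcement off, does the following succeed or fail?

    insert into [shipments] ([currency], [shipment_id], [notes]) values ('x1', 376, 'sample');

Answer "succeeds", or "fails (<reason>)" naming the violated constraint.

fails (NOT NULL on rating)

rating is omitted from the column list and has no DEFAULT, so it would receive NULL.
But rating is declared NOT NULL.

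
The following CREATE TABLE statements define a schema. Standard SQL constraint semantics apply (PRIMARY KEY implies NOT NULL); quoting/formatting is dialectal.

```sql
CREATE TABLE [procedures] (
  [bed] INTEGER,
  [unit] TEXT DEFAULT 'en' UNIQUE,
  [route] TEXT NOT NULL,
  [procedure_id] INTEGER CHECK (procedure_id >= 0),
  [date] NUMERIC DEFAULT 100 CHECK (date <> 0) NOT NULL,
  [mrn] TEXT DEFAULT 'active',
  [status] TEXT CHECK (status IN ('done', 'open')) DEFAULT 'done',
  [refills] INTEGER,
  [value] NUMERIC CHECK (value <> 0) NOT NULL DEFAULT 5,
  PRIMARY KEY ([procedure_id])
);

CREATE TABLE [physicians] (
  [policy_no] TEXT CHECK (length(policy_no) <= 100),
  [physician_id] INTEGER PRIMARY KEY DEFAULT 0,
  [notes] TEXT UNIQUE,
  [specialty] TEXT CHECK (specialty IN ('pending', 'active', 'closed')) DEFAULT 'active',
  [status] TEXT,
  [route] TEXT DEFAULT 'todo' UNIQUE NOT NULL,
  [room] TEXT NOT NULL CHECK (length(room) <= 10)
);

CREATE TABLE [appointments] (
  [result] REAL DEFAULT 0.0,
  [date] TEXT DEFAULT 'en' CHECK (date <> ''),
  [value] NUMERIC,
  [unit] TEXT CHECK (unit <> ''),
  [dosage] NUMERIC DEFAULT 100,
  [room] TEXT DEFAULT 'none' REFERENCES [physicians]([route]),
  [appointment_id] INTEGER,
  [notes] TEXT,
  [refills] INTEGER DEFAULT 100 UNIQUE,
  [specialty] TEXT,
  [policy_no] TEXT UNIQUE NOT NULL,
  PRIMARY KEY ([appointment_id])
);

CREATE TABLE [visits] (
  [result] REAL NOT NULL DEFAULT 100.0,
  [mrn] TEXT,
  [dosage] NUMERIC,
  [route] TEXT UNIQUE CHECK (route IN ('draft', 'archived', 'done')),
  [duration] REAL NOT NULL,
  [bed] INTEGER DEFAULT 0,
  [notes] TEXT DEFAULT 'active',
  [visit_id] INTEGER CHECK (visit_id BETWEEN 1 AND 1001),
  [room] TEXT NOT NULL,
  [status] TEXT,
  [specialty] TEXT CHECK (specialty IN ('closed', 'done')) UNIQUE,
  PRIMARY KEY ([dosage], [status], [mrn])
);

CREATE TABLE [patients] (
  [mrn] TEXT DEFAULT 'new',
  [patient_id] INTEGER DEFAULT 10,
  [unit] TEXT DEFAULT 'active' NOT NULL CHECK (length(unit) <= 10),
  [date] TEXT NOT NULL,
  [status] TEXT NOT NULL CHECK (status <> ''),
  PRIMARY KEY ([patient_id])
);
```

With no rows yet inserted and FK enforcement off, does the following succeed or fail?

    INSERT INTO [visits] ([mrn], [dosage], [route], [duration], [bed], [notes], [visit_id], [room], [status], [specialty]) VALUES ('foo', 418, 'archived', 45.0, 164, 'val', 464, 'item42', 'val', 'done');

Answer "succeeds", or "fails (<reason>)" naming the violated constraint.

succeeds

NOT NULL columns: dosage is supplied; duration is supplied; mrn is supplied; result defaults to 100.0; room is supplied; status is supplied.
CHECK constraints: 'archived' satisfies (route IN ('draft', 'archived', 'done')); 464 satisfies (visit_id BETWEEN 1 AND 1001); 'done' satisfies (specialty IN ('closed', 'done')).
No constraint is violated.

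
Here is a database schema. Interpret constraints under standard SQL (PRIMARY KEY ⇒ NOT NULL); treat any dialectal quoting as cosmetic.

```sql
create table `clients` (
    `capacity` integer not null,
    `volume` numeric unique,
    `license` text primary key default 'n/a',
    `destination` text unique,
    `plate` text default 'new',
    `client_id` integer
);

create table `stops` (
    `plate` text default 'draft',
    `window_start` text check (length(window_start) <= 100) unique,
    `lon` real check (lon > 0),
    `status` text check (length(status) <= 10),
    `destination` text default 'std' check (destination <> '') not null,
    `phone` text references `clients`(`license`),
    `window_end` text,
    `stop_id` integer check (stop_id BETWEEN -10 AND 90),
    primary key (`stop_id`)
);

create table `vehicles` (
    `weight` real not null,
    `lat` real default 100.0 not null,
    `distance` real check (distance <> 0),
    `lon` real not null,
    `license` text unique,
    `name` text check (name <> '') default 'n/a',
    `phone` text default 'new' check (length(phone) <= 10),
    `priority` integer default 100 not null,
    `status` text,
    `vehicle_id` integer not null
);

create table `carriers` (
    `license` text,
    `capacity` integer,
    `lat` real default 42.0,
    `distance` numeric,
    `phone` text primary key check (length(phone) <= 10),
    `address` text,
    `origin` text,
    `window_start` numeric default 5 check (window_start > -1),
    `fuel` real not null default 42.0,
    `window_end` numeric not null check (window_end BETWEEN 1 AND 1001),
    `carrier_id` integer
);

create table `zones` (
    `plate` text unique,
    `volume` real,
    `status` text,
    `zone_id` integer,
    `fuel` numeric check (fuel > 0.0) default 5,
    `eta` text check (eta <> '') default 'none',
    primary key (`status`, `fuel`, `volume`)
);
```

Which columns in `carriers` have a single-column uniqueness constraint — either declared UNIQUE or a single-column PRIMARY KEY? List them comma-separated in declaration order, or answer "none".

- license: no UNIQUE or single-column PK constraint.
- capacity: no UNIQUE or single-column PK constraint.
- lat: no UNIQUE or single-column PK constraint.
- distance: no UNIQUE or single-column PK constraint.
- phone: single-column PRIMARY KEY → unique.
- address: no UNIQUE or single-column PK constraint.
- origin: no UNIQUE or single-column PK constraint.
- window_start: no UNIQUE or single-column PK constraint.
- fuel: no UNIQUE or single-column PK constraint.
- window_end: no UNIQUE or single-column PK constraint.
- carrier_id: no UNIQUE or single-column PK constraint.

phone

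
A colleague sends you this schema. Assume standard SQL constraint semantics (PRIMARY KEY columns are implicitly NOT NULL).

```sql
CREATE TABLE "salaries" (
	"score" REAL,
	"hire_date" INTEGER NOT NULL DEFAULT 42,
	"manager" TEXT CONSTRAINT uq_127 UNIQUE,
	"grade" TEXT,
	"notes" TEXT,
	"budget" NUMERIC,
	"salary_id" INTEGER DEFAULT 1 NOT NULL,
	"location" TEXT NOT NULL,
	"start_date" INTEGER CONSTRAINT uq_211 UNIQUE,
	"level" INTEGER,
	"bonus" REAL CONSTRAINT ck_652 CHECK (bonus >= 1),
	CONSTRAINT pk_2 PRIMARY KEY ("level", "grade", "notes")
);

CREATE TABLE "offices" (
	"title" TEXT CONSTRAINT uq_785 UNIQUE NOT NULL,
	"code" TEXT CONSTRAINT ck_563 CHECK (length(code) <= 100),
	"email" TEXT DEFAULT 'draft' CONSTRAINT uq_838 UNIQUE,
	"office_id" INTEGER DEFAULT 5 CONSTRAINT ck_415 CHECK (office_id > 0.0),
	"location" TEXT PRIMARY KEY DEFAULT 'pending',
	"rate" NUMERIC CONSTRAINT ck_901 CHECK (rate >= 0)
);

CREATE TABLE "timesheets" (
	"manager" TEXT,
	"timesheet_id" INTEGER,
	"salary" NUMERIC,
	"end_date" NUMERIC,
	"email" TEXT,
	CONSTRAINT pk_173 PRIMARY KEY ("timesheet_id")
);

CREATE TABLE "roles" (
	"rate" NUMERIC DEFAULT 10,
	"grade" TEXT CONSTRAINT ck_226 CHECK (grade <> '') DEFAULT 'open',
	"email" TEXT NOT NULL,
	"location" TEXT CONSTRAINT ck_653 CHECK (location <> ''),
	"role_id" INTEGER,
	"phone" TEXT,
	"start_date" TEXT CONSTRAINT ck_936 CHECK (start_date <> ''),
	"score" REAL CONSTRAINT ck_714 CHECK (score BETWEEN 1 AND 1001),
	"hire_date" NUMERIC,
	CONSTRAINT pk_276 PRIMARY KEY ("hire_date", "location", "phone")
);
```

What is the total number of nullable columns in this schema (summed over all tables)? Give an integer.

salaries: 5 nullable (score, manager, budget, start_date, bonus — PK (level, grade, notes) and explicit NOT NULL columns excluded).
offices: 4 nullable (code, email, office_id, rate — PK (location) and explicit NOT NULL columns excluded).
timesheets: 4 nullable (manager, salary, end_date, email — PK (timesheet_id) and explicit NOT NULL columns excluded).
roles: 5 nullable (rate, grade, role_id, start_date, score — PK (hire_date, location, phone) and explicit NOT NULL columns excluded).
Total: 5 + 4 + 4 + 5 = 18.

18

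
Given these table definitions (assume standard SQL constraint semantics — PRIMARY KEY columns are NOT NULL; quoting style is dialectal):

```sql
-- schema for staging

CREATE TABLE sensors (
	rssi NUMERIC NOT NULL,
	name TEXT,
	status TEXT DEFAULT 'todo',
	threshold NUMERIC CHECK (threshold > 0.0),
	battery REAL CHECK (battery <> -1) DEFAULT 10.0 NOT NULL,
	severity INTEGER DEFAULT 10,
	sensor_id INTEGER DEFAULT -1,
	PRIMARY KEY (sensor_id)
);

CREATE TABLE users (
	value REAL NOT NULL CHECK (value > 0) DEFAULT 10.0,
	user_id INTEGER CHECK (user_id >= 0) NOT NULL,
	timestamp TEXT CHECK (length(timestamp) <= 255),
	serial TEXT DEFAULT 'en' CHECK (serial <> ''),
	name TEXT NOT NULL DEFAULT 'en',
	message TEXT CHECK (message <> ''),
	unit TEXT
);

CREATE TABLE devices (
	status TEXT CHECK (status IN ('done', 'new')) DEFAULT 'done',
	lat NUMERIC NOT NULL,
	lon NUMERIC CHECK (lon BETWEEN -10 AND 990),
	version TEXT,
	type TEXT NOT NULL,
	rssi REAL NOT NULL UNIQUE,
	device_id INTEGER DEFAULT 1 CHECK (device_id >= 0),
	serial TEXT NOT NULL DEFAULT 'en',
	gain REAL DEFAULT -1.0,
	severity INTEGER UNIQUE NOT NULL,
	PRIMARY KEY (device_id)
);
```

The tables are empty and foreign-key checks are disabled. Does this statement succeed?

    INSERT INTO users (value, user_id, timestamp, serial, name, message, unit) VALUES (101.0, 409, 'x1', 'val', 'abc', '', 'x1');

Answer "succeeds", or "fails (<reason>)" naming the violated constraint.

fails (CHECK on message)

The value '' for message violates CHECK (message <> '').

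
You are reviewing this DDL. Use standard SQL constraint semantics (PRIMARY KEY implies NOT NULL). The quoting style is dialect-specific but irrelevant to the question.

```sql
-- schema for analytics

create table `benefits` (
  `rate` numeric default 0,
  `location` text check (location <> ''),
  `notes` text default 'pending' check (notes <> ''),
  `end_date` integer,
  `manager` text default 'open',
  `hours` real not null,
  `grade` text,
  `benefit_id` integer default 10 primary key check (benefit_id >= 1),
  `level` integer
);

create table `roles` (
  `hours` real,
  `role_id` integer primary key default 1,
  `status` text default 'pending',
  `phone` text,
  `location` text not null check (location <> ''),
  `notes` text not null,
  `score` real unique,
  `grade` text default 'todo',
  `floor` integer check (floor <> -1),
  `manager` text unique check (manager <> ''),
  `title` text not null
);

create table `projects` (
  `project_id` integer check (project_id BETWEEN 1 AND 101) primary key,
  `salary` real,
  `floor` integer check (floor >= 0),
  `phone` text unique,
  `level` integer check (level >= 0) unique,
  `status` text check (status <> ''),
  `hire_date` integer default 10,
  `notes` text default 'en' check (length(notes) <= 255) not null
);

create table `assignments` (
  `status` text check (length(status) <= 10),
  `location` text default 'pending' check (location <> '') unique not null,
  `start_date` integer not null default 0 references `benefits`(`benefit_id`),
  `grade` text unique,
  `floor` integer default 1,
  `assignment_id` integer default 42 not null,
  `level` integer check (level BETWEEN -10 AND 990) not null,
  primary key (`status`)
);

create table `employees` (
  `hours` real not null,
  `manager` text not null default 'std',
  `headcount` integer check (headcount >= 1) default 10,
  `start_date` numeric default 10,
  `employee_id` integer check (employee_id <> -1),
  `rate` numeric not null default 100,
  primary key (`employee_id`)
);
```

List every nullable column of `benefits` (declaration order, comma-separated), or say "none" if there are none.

- rate: DEFAULT only fills an omitted column; an explicit NULL is still allowed → nullable.
- location: CHECK does not forbid NULL (a CHECK constraint passes when its expression is NULL) → nullable.
- notes: CHECK does not forbid NULL (a CHECK constraint passes when its expression is NULL) → nullable.
- end_date: no NOT NULL constraint applies → nullable.
- manager: DEFAULT only fills an omitted column; an explicit NULL is still allowed → nullable.
- hours: declared NOT NULL → not nullable.
- grade: no NOT NULL constraint applies → nullable.
- benefit_id: part of the PRIMARY KEY, which implies NOT NULL → not nullable.
- level: no NOT NULL constraint applies → nullable.

rate, location, notes, end_date, manager, grade, level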